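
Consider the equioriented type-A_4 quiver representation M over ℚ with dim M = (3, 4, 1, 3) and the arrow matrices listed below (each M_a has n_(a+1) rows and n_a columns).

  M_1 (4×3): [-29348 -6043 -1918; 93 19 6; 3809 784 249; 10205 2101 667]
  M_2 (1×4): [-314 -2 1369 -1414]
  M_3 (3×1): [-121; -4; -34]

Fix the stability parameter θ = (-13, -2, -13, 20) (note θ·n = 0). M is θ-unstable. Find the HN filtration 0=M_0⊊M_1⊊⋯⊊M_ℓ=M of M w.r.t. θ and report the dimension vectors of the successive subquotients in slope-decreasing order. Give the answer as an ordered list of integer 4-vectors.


Barcode: M ≅ I[1,2]^2, I[1,4], I[2,2], I[4,4]^2. HN layers by μ_θ (4 steps, strictly decreasing):
  μ^(1)=20; μ^(2)=-2; μ^(3)=-15/2; μ^(4)=-13

((0, 0, 0, 3); (0, 3, 0, 0); (0, 1, 1, 0); (3, 0, 0, 0))


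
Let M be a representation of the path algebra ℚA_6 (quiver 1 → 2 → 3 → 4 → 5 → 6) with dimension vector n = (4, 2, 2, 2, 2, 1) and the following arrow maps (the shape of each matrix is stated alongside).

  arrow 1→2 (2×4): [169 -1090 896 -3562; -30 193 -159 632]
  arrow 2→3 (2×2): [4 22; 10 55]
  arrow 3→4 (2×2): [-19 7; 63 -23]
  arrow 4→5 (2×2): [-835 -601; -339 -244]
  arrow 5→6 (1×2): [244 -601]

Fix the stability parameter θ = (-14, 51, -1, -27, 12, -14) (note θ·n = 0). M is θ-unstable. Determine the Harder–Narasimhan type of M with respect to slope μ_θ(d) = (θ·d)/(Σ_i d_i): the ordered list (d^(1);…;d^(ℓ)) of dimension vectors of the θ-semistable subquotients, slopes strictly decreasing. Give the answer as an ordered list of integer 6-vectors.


Via rank(M_{q-1}∘⋯∘M_p): M ≅ I[1,1]^2, I[1,2], I[1,6], I[3,5].
μ_θ-semistable layers: μ^(1)=51; μ^(2)=12; μ^(3)=21/5; μ^(4)=-14

((0, 1, 0, 0, 0, 0); (0, 0, 0, 0, 1, 0); (0, 1, 1, 1, 1, 1); (4, 0, 1, 1, 0, 0))


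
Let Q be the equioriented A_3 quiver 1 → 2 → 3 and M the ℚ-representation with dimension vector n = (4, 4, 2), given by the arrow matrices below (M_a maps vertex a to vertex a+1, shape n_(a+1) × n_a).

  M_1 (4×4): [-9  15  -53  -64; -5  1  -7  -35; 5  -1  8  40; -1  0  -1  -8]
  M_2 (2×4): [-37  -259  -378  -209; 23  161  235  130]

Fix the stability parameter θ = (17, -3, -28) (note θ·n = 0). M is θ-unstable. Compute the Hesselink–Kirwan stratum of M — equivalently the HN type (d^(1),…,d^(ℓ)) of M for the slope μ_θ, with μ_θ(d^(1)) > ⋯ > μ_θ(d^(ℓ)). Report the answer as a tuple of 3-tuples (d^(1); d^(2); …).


Via rank(M_{q-1}∘⋯∘M_p): M ≅ I[1,2]^2, I[1,3]^2.
μ_θ-semistable layers: μ^(1)=7; μ^(2)=-14/3

((2, 2, 0); (2, 2, 2))


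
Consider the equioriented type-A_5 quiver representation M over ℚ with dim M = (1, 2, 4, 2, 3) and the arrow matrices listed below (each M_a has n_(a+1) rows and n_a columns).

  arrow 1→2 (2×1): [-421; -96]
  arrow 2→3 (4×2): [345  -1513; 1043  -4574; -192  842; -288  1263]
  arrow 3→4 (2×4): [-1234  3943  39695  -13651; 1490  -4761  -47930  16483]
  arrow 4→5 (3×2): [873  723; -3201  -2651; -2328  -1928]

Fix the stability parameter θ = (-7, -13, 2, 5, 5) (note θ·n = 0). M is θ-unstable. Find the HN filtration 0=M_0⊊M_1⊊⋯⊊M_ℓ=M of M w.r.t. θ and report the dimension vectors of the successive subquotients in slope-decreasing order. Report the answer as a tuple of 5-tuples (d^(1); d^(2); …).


Via rank(M_{q-1}∘⋯∘M_p): M ≅ I[1,4], I[2,3], I[3,3], I[3,5], I[5,5]^2.
μ_θ-semistable layers: μ^(1)=5; μ^(2)=2; μ^(3)=-10; μ^(4)=-13

((0, 0, 0, 2, 3); (0, 0, 4, 0, 0); (1, 1, 0, 0, 0); (0, 1, 0, 0, 0))


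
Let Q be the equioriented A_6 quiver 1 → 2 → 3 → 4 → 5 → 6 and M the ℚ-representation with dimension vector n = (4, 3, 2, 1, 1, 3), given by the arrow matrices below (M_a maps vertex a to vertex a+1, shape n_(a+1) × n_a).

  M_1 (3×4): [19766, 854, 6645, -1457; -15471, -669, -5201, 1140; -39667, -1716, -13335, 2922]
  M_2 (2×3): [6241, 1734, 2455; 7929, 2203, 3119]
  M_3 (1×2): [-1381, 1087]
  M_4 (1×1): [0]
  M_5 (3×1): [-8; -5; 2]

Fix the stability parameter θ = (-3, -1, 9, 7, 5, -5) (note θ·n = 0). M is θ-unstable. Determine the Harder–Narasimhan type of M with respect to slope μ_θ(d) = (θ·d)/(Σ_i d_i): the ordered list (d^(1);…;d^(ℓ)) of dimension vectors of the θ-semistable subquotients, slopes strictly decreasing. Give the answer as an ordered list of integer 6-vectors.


Via rank(M_{q-1}∘⋯∘M_p): M ≅ I[1,1], I[1,2], I[1,3], I[1,4], I[5,6], I[6,6]^2.
μ_θ-semistable layers: μ^(1)=9; μ^(2)=8; μ^(3)=0; μ^(4)=-1; μ^(5)=-3; μ^(6)=-5

((0, 0, 1, 0, 0, 0); (0, 0, 1, 1, 0, 0); (0, 0, 0, 0, 1, 1); (0, 3, 0, 0, 0, 0); (4, 0, 0, 0, 0, 0); (0, 0, 0, 0, 0, 2))


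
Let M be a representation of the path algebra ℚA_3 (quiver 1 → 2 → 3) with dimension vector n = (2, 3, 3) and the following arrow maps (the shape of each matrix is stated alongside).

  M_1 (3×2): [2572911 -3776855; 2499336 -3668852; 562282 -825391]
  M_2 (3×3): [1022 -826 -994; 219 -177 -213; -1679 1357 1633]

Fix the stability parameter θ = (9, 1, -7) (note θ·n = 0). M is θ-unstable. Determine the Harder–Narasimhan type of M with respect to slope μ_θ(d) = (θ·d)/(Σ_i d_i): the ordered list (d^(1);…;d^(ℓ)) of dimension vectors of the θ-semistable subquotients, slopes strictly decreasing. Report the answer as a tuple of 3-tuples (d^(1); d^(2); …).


Interval decomposition of M: I[1,2], I[1,3], I[2,2], I[3,3]^2.
HN type (ℓ=3): μ^(1)=5; μ^(2)=1; μ^(3)=-7

((1, 1, 0); (1, 2, 1); (0, 0, 2))


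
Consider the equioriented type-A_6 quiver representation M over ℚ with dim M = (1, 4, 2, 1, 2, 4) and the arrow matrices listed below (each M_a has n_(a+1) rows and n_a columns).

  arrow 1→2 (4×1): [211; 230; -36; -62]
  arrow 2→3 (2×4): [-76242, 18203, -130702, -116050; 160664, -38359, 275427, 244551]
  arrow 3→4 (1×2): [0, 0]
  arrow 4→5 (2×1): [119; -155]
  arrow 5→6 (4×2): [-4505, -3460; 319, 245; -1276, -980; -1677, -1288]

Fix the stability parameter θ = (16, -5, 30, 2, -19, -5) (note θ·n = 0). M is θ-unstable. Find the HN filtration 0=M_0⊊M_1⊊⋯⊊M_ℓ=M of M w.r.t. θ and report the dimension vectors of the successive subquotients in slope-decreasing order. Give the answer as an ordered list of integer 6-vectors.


Via rank(M_{q-1}∘⋯∘M_p): M ≅ I[1,2], I[2,2], I[2,3]^2, I[4,6], I[5,6], I[6,6]^2.
μ_θ-semistable layers: μ^(1)=30; μ^(2)=11/2; μ^(3)=-5; μ^(4)=-17/2; μ^(5)=-19

((0, 0, 2, 0, 0, 0); (1, 1, 0, 0, 0, 0); (0, 3, 0, 0, 0, 4); (0, 0, 0, 1, 1, 0); (0, 0, 0, 0, 1, 0))


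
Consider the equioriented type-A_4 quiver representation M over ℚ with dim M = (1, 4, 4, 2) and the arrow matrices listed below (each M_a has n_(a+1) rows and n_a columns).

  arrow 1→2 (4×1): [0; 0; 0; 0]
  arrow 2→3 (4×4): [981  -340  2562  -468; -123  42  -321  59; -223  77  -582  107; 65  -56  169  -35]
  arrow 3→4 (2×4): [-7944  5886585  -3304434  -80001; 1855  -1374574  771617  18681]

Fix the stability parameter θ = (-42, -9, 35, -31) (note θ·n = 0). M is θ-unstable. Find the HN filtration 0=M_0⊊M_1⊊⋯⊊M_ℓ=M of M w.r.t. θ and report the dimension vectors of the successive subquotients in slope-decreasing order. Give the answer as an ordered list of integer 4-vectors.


Barcode: M ≅ I[1,1], I[2,3]^2, I[2,4]^2. HN layers by μ_θ (4 steps, strictly decreasing):
  μ^(1)=35; μ^(2)=2; μ^(3)=-9; μ^(4)=-42

((0, 0, 2, 0); (0, 0, 2, 2); (0, 4, 0, 0); (1, 0, 0, 0))


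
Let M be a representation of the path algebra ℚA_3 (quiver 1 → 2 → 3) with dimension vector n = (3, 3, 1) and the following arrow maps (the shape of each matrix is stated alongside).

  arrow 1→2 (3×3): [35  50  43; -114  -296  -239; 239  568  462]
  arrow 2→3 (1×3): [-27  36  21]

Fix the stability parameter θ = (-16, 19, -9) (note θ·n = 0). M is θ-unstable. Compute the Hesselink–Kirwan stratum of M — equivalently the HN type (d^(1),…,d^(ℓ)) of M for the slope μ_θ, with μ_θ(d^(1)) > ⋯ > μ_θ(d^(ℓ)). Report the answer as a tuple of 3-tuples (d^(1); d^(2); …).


Via rank(M_{q-1}∘⋯∘M_p): M ≅ I[1,2]^2, I[1,3].
μ_θ-semistable layers: μ^(1)=19; μ^(2)=5; μ^(3)=-16

((0, 2, 0); (0, 1, 1); (3, 0, 0))


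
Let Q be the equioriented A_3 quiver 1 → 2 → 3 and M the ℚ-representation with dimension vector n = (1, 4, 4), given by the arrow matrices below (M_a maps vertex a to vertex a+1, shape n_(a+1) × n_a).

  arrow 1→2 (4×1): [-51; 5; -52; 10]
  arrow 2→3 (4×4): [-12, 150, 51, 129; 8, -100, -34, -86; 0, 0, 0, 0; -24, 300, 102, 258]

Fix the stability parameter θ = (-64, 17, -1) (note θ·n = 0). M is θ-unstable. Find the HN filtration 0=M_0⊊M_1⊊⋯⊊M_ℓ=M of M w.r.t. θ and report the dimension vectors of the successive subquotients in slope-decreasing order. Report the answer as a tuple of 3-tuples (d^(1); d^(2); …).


Interval decomposition of M: I[1,2], I[2,2]^2, I[2,3], I[3,3]^3.
HN type (ℓ=4): μ^(1)=17; μ^(2)=8; μ^(3)=-1; μ^(4)=-64

((0, 3, 0); (0, 1, 1); (0, 0, 3); (1, 0, 0))


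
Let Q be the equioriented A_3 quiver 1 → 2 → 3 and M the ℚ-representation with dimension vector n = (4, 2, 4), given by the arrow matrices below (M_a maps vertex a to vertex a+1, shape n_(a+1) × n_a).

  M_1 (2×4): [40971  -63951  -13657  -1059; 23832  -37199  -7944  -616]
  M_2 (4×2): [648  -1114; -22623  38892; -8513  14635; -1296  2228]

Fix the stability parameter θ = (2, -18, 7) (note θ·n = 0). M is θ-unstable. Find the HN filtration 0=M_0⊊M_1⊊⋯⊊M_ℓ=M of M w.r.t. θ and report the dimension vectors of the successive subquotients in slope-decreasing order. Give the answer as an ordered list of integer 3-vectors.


Barcode: M ≅ I[1,1]^2, I[1,3]^2, I[3,3]^2. HN layers by μ_θ (3 steps, strictly decreasing):
  μ^(1)=7; μ^(2)=2; μ^(3)=-8

((0, 0, 4); (2, 0, 0); (2, 2, 0))


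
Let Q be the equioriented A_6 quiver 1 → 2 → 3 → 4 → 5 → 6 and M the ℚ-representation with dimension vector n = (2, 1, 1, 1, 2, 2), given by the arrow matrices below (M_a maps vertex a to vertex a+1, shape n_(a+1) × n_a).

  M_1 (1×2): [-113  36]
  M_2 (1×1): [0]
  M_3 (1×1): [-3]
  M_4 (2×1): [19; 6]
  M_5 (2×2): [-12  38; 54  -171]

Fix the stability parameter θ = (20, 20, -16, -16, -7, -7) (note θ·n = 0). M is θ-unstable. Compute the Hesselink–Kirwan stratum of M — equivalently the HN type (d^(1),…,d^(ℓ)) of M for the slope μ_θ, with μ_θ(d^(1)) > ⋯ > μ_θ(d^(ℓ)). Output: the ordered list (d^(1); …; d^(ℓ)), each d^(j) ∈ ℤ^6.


Via rank(M_{q-1}∘⋯∘M_p): M ≅ I[1,1], I[1,2], I[3,5], I[5,6], I[6,6].
μ_θ-semistable layers: μ^(1)=20; μ^(2)=-7; μ^(3)=-16

((2, 1, 0, 0, 0, 0); (0, 0, 0, 0, 2, 2); (0, 0, 1, 1, 0, 0))


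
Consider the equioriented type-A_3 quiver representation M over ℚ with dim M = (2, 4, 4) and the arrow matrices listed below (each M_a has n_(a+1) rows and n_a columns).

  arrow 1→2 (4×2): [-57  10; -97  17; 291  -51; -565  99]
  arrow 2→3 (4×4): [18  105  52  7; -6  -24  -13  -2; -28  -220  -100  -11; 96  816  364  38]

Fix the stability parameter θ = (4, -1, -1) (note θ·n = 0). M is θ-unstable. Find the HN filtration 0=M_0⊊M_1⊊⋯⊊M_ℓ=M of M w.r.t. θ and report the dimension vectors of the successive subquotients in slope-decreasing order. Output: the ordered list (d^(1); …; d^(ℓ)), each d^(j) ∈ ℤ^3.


Barcode: M ≅ I[1,2], I[1,3], I[2,3]^2, I[3,3]. HN layers by μ_θ (3 steps, strictly decreasing):
  μ^(1)=3/2; μ^(2)=2/3; μ^(3)=-1

((1, 1, 0); (1, 1, 1); (0, 2, 3))


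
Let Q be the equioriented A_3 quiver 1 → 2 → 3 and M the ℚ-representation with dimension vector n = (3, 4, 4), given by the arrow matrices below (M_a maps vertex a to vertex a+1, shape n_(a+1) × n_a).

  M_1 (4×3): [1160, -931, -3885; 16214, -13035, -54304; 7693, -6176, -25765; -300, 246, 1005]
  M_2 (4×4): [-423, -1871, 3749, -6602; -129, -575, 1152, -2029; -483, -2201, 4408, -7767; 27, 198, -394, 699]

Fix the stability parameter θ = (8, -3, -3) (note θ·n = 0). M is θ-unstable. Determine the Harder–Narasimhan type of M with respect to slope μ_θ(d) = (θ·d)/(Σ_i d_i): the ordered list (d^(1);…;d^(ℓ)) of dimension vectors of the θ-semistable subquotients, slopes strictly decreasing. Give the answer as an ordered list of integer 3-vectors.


Via rank(M_{q-1}∘⋯∘M_p): M ≅ I[1,2], I[1,3]^2, I[2,3], I[3,3].
μ_θ-semistable layers: μ^(1)=5/2; μ^(2)=2/3; μ^(3)=-3

((1, 1, 0); (2, 2, 2); (0, 1, 2))


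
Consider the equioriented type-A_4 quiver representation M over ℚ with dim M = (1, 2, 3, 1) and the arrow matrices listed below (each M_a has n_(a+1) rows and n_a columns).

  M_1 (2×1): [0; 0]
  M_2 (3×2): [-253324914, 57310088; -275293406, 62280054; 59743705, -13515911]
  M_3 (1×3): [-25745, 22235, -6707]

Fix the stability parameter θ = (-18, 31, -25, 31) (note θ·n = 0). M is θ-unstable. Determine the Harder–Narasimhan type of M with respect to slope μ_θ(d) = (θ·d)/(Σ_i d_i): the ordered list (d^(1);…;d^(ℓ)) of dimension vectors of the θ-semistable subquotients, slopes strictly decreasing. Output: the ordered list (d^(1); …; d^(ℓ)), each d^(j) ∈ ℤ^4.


Interval decomposition of M: I[1,1], I[2,3], I[2,4], I[3,3].
HN type (ℓ=4): μ^(1)=31; μ^(2)=3; μ^(3)=-18; μ^(4)=-25

((0, 0, 0, 1); (0, 2, 2, 0); (1, 0, 0, 0); (0, 0, 1, 0))


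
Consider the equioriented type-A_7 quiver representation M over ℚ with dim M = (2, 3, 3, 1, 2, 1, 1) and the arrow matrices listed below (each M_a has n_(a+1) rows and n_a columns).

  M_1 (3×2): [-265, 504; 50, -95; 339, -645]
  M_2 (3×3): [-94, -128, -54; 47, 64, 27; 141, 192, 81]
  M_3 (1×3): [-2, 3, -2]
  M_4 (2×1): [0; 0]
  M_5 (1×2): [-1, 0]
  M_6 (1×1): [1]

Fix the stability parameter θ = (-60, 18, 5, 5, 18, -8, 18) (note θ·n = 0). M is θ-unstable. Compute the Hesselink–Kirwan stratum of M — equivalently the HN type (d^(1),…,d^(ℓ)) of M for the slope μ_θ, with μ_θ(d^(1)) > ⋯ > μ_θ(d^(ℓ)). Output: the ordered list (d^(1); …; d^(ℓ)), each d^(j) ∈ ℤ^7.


Via rank(M_{q-1}∘⋯∘M_p): M ≅ I[1,2], I[1,4], I[2,2], I[3,3]^2, I[5,5], I[5,7].
μ_θ-semistable layers: μ^(1)=18; μ^(2)=28/3; μ^(3)=5; μ^(4)=-60

((0, 2, 0, 0, 1, 0, 1); (0, 1, 1, 1, 0, 0, 0); (0, 0, 2, 0, 1, 1, 0); (2, 0, 0, 0, 0, 0, 0))


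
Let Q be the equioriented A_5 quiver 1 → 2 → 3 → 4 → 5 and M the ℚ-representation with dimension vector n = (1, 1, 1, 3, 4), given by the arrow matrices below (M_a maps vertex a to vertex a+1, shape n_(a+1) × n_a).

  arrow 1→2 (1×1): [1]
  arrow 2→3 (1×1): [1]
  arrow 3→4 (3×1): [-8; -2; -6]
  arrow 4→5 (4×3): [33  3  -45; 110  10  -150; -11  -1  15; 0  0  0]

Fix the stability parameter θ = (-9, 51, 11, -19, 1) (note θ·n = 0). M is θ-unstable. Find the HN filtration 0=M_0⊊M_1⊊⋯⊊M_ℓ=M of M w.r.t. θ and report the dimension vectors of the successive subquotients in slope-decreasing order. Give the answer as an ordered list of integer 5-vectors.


Barcode: M ≅ I[1,4], I[4,4], I[4,5], I[5,5]^3. HN layers by μ_θ (4 steps, strictly decreasing):
  μ^(1)=43/3; μ^(2)=1; μ^(3)=-9; μ^(4)=-19

((0, 1, 1, 1, 0); (0, 0, 0, 0, 4); (1, 0, 0, 0, 0); (0, 0, 0, 2, 0))


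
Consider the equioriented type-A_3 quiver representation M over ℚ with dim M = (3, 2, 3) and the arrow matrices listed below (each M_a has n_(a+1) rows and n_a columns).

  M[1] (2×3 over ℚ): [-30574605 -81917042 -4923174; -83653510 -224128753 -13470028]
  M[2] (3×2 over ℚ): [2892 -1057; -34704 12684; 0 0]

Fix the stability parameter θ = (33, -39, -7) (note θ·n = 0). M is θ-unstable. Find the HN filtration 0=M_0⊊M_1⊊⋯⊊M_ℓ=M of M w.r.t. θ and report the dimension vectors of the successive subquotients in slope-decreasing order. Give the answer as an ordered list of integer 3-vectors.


Via rank(M_{q-1}∘⋯∘M_p): M ≅ I[1,1], I[1,2], I[1,3], I[3,3]^2.
μ_θ-semistable layers: μ^(1)=33; μ^(2)=-3; μ^(3)=-13/3; μ^(4)=-7

((1, 0, 0); (1, 1, 0); (1, 1, 1); (0, 0, 2))


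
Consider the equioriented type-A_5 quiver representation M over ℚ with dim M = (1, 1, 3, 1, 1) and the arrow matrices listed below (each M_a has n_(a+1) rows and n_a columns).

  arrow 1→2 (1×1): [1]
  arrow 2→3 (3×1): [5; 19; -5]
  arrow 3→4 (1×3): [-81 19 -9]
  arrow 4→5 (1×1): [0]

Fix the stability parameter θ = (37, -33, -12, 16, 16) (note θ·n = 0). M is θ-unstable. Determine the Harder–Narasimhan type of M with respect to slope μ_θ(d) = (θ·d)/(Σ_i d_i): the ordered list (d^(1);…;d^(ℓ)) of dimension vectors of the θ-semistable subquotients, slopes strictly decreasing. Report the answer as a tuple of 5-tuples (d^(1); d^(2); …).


Via rank(M_{q-1}∘⋯∘M_p): M ≅ I[1,4], I[3,3]^2, I[5,5].
μ_θ-semistable layers: μ^(1)=16; μ^(2)=-8/3; μ^(3)=-12

((0, 0, 0, 1, 1); (1, 1, 1, 0, 0); (0, 0, 2, 0, 0))


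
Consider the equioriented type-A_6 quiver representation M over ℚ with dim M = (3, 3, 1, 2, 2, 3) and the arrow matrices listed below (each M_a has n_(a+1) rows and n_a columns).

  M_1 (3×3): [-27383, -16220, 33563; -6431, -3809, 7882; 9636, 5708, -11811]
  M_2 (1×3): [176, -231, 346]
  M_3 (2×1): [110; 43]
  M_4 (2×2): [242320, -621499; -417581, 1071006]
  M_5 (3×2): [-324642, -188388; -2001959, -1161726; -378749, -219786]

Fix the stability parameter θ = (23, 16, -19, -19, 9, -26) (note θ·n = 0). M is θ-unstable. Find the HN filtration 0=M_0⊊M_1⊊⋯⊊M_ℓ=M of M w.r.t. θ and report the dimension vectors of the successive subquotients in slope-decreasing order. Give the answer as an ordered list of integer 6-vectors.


Barcode: M ≅ I[1,2]^2, I[1,6], I[4,5], I[6,6]^2. HN layers by μ_θ (5 steps, strictly decreasing):
  μ^(1)=39/2; μ^(2)=9; μ^(3)=-8/3; μ^(4)=-19; μ^(5)=-26

((2, 2, 0, 0, 0, 0); (0, 0, 0, 0, 1, 0); (1, 1, 1, 1, 1, 1); (0, 0, 0, 1, 0, 0); (0, 0, 0, 0, 0, 2))


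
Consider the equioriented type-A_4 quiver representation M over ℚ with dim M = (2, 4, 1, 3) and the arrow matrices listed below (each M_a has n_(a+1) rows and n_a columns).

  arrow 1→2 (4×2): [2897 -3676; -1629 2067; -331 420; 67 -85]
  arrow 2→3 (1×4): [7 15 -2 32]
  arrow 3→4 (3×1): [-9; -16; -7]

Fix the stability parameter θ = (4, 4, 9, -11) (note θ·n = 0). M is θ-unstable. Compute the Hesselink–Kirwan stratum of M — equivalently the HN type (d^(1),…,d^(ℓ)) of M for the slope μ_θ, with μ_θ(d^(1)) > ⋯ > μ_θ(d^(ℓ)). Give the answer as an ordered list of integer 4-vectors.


Interval decomposition of M: I[1,2], I[1,4], I[2,2]^2, I[4,4]^2.
HN type (ℓ=3): μ^(1)=4; μ^(2)=3/2; μ^(3)=-11

((1, 3, 0, 0); (1, 1, 1, 1); (0, 0, 0, 2))


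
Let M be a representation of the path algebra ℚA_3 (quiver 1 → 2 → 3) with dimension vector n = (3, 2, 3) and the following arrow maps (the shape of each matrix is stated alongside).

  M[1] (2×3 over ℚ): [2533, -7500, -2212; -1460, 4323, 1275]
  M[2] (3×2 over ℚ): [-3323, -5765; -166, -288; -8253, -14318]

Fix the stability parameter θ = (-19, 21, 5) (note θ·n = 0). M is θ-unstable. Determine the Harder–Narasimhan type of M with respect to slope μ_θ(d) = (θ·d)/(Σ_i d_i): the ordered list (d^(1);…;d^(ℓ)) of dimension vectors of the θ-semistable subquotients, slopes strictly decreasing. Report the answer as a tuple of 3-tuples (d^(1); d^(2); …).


Barcode: M ≅ I[1,1], I[1,3]^2, I[3,3]. HN layers by μ_θ (3 steps, strictly decreasing):
  μ^(1)=13; μ^(2)=5; μ^(3)=-19

((0, 2, 2); (0, 0, 1); (3, 0, 0))


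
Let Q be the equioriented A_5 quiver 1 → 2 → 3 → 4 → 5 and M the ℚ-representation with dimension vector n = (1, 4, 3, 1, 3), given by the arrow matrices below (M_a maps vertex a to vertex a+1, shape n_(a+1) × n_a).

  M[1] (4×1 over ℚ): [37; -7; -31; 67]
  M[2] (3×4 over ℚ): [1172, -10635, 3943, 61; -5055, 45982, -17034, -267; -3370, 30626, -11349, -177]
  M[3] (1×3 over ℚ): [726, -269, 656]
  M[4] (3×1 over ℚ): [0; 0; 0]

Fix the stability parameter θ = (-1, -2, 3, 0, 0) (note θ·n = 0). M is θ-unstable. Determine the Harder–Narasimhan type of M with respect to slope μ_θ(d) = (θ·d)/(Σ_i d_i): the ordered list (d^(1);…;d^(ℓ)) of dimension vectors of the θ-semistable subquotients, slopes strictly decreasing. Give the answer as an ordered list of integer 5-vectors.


Interval decomposition of M: I[1,4], I[2,2], I[2,3]^2, I[5,5]^3.
HN type (ℓ=5): μ^(1)=3; μ^(2)=3/2; μ^(3)=0; μ^(4)=-3/2; μ^(5)=-2

((0, 0, 2, 0, 0); (0, 0, 1, 1, 0); (0, 0, 0, 0, 3); (1, 1, 0, 0, 0); (0, 3, 0, 0, 0))


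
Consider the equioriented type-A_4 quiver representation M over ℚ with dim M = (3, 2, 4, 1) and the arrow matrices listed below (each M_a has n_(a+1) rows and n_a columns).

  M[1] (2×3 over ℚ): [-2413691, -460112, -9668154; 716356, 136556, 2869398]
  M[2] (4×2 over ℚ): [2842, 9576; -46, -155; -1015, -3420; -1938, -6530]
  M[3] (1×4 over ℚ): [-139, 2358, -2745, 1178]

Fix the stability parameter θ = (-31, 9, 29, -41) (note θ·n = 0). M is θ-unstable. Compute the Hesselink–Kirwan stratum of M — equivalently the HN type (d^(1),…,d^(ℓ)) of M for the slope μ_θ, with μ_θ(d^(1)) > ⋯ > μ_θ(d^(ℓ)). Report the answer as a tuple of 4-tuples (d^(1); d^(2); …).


Via rank(M_{q-1}∘⋯∘M_p): M ≅ I[1,1], I[1,3], I[1,4], I[3,3]^2.
μ_θ-semistable layers: μ^(1)=29; μ^(2)=9; μ^(3)=-1; μ^(4)=-31

((0, 0, 3, 0); (0, 1, 0, 0); (0, 1, 1, 1); (3, 0, 0, 0))


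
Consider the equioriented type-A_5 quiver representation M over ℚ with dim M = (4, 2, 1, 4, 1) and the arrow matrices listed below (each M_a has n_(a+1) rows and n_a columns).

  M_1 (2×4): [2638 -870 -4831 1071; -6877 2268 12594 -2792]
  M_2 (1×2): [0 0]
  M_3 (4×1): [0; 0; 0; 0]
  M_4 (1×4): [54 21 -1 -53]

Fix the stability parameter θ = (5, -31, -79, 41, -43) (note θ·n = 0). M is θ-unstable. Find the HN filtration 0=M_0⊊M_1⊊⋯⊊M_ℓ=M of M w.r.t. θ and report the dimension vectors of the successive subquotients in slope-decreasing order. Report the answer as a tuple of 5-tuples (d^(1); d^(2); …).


Via rank(M_{q-1}∘⋯∘M_p): M ≅ I[1,1]^2, I[1,2]^2, I[3,3], I[4,4]^3, I[4,5].
μ_θ-semistable layers: μ^(1)=41; μ^(2)=5; μ^(3)=-1; μ^(4)=-13; μ^(5)=-79

((0, 0, 0, 3, 0); (2, 0, 0, 0, 0); (0, 0, 0, 1, 1); (2, 2, 0, 0, 0); (0, 0, 1, 0, 0))


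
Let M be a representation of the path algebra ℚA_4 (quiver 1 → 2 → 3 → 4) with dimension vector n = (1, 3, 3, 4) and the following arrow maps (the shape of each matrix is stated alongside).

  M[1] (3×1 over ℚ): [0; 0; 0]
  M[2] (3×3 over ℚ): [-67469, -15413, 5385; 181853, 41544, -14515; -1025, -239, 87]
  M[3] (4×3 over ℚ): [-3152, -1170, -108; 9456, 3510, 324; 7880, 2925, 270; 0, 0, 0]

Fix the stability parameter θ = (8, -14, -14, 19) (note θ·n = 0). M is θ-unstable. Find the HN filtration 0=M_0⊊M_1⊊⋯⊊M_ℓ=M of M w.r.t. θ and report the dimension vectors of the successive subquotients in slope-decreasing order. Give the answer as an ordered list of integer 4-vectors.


Barcode: M ≅ I[1,1], I[2,3]^2, I[2,4], I[4,4]^3. HN layers by μ_θ (3 steps, strictly decreasing):
  μ^(1)=19; μ^(2)=8; μ^(3)=-14

((0, 0, 0, 4); (1, 0, 0, 0); (0, 3, 3, 0))


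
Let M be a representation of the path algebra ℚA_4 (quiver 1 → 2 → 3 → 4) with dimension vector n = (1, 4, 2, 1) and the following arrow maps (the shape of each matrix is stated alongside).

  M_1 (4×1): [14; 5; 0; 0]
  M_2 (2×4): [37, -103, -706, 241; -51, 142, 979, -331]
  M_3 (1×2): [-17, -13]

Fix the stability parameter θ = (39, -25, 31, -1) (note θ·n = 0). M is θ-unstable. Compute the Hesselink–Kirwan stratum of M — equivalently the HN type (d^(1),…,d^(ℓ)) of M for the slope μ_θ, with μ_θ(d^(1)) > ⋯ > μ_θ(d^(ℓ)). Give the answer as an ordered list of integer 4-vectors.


Via rank(M_{q-1}∘⋯∘M_p): M ≅ I[1,4], I[2,2]^2, I[2,3].
μ_θ-semistable layers: μ^(1)=31; μ^(2)=15; μ^(3)=7; μ^(4)=-25

((0, 0, 1, 0); (0, 0, 1, 1); (1, 1, 0, 0); (0, 3, 0, 0))


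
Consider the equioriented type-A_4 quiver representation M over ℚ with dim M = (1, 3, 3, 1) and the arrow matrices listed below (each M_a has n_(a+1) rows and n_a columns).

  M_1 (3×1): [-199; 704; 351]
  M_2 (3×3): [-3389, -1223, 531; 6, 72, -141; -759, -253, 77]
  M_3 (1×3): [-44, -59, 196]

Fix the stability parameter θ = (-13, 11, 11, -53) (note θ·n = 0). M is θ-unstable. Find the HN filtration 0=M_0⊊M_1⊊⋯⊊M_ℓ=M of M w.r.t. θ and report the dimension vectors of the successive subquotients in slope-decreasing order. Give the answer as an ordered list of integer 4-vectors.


Via rank(M_{q-1}∘⋯∘M_p): M ≅ I[1,4], I[2,2], I[2,3], I[3,3].
μ_θ-semistable layers: μ^(1)=11; μ^(2)=-31/3; μ^(3)=-13

((0, 2, 2, 0); (0, 1, 1, 1); (1, 0, 0, 0))


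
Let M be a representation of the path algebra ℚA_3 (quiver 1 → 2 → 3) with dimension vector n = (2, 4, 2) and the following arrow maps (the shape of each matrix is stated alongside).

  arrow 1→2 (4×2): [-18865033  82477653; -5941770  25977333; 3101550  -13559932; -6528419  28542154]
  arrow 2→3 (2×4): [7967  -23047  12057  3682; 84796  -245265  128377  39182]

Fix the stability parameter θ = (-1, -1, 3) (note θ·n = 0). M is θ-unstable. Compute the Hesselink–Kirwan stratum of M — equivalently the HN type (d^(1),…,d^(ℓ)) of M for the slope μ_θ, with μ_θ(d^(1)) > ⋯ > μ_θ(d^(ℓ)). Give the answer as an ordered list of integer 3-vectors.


Barcode: M ≅ I[1,3]^2, I[2,2]^2. HN layers by μ_θ (2 steps, strictly decreasing):
  μ^(1)=3; μ^(2)=-1

((0, 0, 2); (2, 4, 0))


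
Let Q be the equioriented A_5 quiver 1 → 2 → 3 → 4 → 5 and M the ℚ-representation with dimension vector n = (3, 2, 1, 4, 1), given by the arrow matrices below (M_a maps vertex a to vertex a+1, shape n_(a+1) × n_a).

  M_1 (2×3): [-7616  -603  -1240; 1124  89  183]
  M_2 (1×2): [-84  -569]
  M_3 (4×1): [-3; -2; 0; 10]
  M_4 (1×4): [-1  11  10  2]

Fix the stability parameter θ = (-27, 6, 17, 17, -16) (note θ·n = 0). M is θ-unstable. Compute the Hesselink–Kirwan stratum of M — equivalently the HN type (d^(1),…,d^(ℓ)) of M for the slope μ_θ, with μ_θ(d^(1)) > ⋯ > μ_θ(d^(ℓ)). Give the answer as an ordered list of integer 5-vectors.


Interval decomposition of M: I[1,1], I[1,2], I[1,5], I[4,4]^3.
HN type (ℓ=3): μ^(1)=17; μ^(2)=6; μ^(3)=-27

((0, 0, 0, 3, 0); (0, 2, 1, 1, 1); (3, 0, 0, 0, 0))


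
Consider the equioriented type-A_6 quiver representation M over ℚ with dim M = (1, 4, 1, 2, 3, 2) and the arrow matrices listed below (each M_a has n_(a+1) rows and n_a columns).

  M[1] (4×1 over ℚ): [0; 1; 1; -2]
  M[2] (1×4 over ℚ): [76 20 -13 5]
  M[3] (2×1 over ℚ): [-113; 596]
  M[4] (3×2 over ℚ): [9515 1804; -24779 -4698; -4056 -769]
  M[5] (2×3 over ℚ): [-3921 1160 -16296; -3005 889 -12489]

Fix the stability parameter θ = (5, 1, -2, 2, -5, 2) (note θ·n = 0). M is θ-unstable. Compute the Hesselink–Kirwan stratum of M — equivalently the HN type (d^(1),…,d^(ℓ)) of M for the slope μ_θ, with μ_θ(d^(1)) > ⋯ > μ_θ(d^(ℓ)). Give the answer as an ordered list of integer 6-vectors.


Interval decomposition of M: I[1,6], I[2,2]^3, I[4,6], I[5,5].
HN type (ℓ=5): μ^(1)=2; μ^(2)=1; μ^(3)=1/5; μ^(4)=-3/2; μ^(5)=-5

((0, 0, 0, 0, 0, 2); (0, 3, 0, 0, 0, 0); (1, 1, 1, 1, 1, 0); (0, 0, 0, 1, 1, 0); (0, 0, 0, 0, 1, 0))


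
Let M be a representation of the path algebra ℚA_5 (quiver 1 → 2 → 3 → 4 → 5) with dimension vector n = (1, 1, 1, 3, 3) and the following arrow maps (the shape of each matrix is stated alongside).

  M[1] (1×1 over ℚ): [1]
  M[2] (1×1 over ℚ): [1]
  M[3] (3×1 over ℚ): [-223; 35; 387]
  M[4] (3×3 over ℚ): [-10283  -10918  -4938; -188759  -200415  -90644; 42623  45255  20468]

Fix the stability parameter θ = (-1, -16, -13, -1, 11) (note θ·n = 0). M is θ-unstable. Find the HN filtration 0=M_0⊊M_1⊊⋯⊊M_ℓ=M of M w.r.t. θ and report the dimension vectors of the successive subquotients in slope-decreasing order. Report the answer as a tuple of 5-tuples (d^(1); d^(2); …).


Via rank(M_{q-1}∘⋯∘M_p): M ≅ I[1,5], I[4,4], I[4,5], I[5,5].
μ_θ-semistable layers: μ^(1)=11; μ^(2)=-1; μ^(3)=-10

((0, 0, 0, 0, 3); (0, 0, 0, 3, 0); (1, 1, 1, 0, 0))


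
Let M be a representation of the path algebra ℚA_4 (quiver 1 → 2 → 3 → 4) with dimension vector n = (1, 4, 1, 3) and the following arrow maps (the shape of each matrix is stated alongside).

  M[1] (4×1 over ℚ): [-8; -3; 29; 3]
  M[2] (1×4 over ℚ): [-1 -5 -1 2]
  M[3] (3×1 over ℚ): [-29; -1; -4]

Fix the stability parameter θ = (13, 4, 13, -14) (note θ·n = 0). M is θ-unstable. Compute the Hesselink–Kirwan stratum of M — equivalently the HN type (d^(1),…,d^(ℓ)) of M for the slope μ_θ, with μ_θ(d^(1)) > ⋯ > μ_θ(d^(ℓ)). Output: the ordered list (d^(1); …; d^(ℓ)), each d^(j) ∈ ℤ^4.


Interval decomposition of M: I[1,2], I[2,2]^2, I[2,4], I[4,4]^2.
HN type (ℓ=4): μ^(1)=17/2; μ^(2)=4; μ^(3)=1; μ^(4)=-14

((1, 1, 0, 0); (0, 2, 0, 0); (0, 1, 1, 1); (0, 0, 0, 2))


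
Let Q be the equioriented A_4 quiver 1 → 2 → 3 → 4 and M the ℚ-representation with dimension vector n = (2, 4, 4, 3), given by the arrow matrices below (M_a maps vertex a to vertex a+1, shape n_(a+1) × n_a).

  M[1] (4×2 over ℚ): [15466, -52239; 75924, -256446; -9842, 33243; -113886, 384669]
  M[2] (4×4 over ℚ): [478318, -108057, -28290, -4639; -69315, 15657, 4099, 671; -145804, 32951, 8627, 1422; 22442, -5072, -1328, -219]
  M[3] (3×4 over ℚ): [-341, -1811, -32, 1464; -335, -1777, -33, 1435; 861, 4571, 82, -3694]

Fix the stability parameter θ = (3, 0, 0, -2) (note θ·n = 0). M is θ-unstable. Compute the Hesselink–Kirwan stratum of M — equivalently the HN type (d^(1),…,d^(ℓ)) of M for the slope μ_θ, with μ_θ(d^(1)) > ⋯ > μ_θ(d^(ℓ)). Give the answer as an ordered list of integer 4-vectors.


Interval decomposition of M: I[1,1], I[1,3], I[2,3], I[2,4]^2, I[4,4].
HN type (ℓ=5): μ^(1)=3; μ^(2)=1; μ^(3)=0; μ^(4)=-2/3; μ^(5)=-2

((1, 0, 0, 0); (1, 1, 1, 0); (0, 1, 1, 0); (0, 2, 2, 2); (0, 0, 0, 1))


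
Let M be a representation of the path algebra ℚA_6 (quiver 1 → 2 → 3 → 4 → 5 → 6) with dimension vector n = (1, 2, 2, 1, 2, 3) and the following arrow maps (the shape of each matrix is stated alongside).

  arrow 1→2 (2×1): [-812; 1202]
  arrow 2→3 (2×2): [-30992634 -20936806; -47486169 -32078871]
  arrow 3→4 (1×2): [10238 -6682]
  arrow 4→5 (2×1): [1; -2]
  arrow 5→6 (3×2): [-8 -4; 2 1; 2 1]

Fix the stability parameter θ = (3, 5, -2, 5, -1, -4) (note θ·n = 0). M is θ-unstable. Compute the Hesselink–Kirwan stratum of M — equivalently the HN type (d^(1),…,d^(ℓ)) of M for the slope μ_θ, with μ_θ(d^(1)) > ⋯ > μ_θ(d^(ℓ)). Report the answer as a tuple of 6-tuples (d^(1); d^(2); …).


Interval decomposition of M: I[1,5], I[2,2], I[3,3], I[5,6], I[6,6]^2.
HN type (ℓ=5): μ^(1)=5; μ^(2)=2; μ^(3)=-2; μ^(4)=-5/2; μ^(5)=-4

((0, 1, 0, 0, 0, 0); (1, 1, 1, 1, 1, 0); (0, 0, 1, 0, 0, 0); (0, 0, 0, 0, 1, 1); (0, 0, 0, 0, 0, 2))


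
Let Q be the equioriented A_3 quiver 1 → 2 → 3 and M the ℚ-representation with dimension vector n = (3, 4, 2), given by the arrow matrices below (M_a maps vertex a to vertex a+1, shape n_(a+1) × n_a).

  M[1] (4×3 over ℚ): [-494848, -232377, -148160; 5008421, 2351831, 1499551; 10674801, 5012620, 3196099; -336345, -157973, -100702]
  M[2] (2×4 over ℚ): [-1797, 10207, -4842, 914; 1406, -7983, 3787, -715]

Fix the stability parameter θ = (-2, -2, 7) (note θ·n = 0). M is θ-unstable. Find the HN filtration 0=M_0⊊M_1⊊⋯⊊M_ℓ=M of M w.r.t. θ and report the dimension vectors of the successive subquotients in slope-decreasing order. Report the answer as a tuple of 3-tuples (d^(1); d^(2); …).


Interval decomposition of M: I[1,2], I[1,3]^2, I[2,2].
HN type (ℓ=2): μ^(1)=7; μ^(2)=-2

((0, 0, 2); (3, 4, 0))


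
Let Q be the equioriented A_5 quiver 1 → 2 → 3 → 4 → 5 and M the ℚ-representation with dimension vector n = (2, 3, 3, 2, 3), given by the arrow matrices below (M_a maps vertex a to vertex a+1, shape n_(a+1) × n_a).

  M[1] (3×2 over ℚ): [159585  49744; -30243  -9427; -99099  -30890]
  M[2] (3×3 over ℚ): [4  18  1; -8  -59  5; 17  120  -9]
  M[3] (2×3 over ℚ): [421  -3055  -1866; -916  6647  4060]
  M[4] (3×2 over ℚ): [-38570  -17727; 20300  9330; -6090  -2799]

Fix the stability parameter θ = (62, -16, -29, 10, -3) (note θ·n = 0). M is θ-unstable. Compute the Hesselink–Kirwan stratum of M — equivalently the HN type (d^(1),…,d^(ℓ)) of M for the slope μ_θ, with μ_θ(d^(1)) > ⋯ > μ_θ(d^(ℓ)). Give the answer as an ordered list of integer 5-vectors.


Via rank(M_{q-1}∘⋯∘M_p): M ≅ I[1,4], I[1,5], I[2,3], I[5,5]^2.
μ_θ-semistable layers: μ^(1)=10; μ^(2)=17/3; μ^(3)=24/5; μ^(4)=-3; μ^(5)=-45/2

((0, 0, 0, 1, 0); (1, 1, 1, 0, 0); (1, 1, 1, 1, 1); (0, 0, 0, 0, 2); (0, 1, 1, 0, 0))


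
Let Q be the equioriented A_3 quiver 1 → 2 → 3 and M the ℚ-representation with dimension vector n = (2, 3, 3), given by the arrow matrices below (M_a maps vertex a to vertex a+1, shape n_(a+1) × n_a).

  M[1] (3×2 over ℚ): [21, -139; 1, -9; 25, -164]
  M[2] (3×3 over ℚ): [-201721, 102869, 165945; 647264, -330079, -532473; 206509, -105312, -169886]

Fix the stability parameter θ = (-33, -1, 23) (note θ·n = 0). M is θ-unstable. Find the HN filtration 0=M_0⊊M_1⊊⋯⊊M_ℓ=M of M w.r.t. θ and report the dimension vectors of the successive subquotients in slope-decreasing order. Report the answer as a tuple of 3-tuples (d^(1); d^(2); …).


Interval decomposition of M: I[1,3]^2, I[2,2], I[3,3].
HN type (ℓ=3): μ^(1)=23; μ^(2)=-1; μ^(3)=-33

((0, 0, 3); (0, 3, 0); (2, 0, 0))


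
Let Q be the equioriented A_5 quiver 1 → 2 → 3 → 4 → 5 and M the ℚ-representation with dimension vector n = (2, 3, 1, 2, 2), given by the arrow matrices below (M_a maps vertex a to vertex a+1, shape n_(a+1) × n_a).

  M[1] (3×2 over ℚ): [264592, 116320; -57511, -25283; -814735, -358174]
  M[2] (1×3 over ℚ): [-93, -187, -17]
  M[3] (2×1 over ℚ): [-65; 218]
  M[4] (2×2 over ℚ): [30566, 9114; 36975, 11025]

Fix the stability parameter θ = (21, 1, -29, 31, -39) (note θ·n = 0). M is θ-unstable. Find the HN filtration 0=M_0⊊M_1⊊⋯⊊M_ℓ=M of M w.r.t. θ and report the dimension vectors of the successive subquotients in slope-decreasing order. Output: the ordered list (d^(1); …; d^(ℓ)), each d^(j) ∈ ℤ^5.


Via rank(M_{q-1}∘⋯∘M_p): M ≅ I[1,2], I[1,5], I[2,2], I[4,4], I[5,5].
μ_θ-semistable layers: μ^(1)=31; μ^(2)=11; μ^(3)=1; μ^(4)=-3; μ^(5)=-39

((0, 0, 0, 1, 0); (1, 1, 0, 0, 0); (0, 1, 0, 0, 0); (1, 1, 1, 1, 1); (0, 0, 0, 0, 1))


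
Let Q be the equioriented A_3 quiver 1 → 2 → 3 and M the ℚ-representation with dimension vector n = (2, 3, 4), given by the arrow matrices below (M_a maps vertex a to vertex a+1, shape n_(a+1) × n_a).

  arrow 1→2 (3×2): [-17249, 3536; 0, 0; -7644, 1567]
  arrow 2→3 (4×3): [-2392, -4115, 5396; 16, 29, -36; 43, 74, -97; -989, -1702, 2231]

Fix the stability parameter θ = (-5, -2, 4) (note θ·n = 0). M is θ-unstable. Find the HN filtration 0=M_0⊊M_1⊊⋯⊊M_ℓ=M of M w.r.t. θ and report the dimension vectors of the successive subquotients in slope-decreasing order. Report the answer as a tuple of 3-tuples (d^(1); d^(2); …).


Interval decomposition of M: I[1,3]^2, I[2,2], I[3,3]^2.
HN type (ℓ=3): μ^(1)=4; μ^(2)=-2; μ^(3)=-5

((0, 0, 4); (0, 3, 0); (2, 0, 0))


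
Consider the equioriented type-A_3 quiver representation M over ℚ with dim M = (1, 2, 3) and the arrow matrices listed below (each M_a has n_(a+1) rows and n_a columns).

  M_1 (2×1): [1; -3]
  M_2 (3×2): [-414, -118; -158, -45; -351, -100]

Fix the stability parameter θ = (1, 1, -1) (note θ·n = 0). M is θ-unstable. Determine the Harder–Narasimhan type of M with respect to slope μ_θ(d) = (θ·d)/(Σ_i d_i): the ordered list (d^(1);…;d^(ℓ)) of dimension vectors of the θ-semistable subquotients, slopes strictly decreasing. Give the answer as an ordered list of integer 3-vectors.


Barcode: M ≅ I[1,3], I[2,3], I[3,3]. HN layers by μ_θ (3 steps, strictly decreasing):
  μ^(1)=1/3; μ^(2)=0; μ^(3)=-1

((1, 1, 1); (0, 1, 1); (0, 0, 1))


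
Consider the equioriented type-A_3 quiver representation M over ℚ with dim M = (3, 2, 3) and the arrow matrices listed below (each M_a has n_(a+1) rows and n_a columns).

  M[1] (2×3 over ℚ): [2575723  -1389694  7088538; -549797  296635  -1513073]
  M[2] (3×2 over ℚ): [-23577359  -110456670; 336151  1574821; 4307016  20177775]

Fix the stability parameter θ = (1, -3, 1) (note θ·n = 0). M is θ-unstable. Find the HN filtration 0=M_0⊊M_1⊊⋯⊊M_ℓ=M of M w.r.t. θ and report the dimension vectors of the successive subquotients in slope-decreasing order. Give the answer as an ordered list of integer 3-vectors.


Barcode: M ≅ I[1,1], I[1,3]^2, I[3,3]. HN layers by μ_θ (2 steps, strictly decreasing):
  μ^(1)=1; μ^(2)=-1

((1, 0, 3); (2, 2, 0))


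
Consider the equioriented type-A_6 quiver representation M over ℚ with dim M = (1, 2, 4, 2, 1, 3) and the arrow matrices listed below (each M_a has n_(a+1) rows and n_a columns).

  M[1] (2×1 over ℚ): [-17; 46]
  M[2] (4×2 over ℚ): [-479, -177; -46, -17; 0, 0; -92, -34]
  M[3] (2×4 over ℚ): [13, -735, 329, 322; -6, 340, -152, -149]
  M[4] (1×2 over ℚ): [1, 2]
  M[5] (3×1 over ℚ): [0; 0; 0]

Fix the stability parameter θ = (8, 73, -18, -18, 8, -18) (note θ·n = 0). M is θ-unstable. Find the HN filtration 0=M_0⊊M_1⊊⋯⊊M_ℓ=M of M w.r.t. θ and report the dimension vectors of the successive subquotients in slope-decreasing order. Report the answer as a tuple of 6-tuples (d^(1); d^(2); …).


Via rank(M_{q-1}∘⋯∘M_p): M ≅ I[1,5], I[2,3], I[3,3], I[3,4], I[6,6]^3.
μ_θ-semistable layers: μ^(1)=55/2; μ^(2)=45/4; μ^(3)=8; μ^(4)=-18

((0, 1, 1, 0, 0, 0); (0, 1, 1, 1, 1, 0); (1, 0, 0, 0, 0, 0); (0, 0, 2, 1, 0, 3))


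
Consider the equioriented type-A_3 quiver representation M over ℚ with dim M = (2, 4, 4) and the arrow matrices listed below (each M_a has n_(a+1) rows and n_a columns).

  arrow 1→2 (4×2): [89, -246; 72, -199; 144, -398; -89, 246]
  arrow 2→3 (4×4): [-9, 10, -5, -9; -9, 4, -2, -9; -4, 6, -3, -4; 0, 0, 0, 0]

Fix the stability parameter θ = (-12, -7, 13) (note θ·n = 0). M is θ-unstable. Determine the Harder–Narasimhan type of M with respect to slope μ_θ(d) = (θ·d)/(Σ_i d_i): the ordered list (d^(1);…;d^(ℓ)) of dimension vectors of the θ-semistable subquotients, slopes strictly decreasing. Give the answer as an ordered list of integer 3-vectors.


Interval decomposition of M: I[1,2]^2, I[2,3]^2, I[3,3]^2.
HN type (ℓ=3): μ^(1)=13; μ^(2)=-7; μ^(3)=-12

((0, 0, 4); (0, 4, 0); (2, 0, 0))


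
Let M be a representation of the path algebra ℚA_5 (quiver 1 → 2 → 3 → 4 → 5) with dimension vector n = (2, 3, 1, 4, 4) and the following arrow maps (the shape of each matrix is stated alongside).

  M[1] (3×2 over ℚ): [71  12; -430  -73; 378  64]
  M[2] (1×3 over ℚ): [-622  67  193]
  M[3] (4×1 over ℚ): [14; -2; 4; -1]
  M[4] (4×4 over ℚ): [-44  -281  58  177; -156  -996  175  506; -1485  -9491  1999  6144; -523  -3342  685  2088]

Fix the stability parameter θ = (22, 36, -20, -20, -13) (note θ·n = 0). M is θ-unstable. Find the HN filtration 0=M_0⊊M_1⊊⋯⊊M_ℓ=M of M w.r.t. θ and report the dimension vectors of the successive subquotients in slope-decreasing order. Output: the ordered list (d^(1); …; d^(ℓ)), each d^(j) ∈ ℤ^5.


Via rank(M_{q-1}∘⋯∘M_p): M ≅ I[1,2], I[1,5], I[2,2], I[4,5]^3.
μ_θ-semistable layers: μ^(1)=36; μ^(2)=22; μ^(3)=1; μ^(4)=-13; μ^(5)=-20

((0, 2, 0, 0, 0); (1, 0, 0, 0, 0); (1, 1, 1, 1, 1); (0, 0, 0, 0, 3); (0, 0, 0, 3, 0))


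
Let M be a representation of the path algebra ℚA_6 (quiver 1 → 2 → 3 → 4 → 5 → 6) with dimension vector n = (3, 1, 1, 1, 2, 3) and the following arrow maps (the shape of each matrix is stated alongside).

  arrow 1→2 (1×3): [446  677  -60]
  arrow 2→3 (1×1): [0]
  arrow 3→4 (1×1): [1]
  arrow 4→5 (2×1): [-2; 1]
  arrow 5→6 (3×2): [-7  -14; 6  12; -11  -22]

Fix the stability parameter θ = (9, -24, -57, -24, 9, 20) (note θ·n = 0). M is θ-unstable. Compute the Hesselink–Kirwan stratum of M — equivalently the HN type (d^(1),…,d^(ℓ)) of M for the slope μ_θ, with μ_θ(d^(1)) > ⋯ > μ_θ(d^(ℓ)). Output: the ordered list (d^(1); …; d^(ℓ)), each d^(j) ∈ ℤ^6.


Barcode: M ≅ I[1,1]^2, I[1,2], I[3,5], I[5,6], I[6,6]^2. HN layers by μ_θ (5 steps, strictly decreasing):
  μ^(1)=20; μ^(2)=9; μ^(3)=-15/2; μ^(4)=-24; μ^(5)=-57

((0, 0, 0, 0, 0, 3); (2, 0, 0, 0, 2, 0); (1, 1, 0, 0, 0, 0); (0, 0, 0, 1, 0, 0); (0, 0, 1, 0, 0, 0))
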